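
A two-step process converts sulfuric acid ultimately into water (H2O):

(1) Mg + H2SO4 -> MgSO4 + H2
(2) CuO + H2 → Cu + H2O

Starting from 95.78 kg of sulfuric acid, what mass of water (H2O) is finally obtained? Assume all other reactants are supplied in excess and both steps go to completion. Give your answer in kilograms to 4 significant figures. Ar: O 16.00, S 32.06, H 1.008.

17.59 kg

M(H2SO4) = 2(1.008) + 32.06 + 4(16.00) = 98.076 g/mol.
M(H2O) = 2(1.008) + 16.00 = 18.016 g/mol.
95.78 kg = 95780 g.
n(H2SO4) = 95780 / 98.076 = 976.59 mol.
Step 1 gives a 1:1 ratio of H2SO4 to H2, so n(H2) = 976.59 mol.
In step 2 the H2:H2O ratio is 1:1, so n(H2O) = 976.59 mol.
Mass of H2O = 976.59 × 18.016 = 17594 g = 17.59 kg.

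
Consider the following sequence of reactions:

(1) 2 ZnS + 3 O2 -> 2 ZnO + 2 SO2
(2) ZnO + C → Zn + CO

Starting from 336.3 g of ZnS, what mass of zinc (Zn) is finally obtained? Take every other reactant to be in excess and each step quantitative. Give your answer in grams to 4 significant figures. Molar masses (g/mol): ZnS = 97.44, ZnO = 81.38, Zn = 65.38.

n(ZnS) = 336.30 / 97.44 = 3.4514 mol.
Step 1 gives a 2:2 ratio of ZnS to ZnO, so n(ZnO) = 3.4514 mol.
In step 2 the ZnO:Zn ratio is 1:1, so n(Zn) = 3.4514 mol.
Mass of Zn = 3.4514 × 65.38 = 225.65 g.

225.6 g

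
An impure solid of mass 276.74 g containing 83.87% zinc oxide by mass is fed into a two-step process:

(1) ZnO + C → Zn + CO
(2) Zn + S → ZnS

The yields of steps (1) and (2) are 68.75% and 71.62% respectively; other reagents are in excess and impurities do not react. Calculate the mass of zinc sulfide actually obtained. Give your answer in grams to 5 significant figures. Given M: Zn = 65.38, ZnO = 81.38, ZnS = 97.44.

136.84 g

Pure ZnO = 276.74 × 0.8387 = 232.102 g.
n(ZnO) = 232.102 / 81.38 = 2.85207 mol.
Step 1 (ZnO:Zn = 1:1): theoretical n(Zn) = 2.85207 mol; at 68.75% yield, n(Zn) = 1.96080 mol.
Step 2 (Zn:ZnS = 1:1): theoretical n(ZnS) = 1.96080 mol, so theoretical mass = 1.96080 × 97.44 = 191.060 g.
At 71.62% yield, actual mass of ZnS = 191.060 × 0.7162 = 136.838 g.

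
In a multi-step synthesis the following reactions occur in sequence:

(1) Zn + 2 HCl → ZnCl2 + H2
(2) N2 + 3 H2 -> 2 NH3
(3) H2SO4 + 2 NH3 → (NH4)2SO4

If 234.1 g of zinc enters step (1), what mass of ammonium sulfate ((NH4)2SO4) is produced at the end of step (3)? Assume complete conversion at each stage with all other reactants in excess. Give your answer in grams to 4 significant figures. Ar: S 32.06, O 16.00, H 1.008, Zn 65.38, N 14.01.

157.7 g

M(Zn) = 65.38 g/mol.
M((NH4)2SO4) = 2(14.01) + 8(1.008) + 32.06 + 4(16.00) = 132.144 g/mol.
n(Zn) = 234.1 / 65.38 = 3.5806 mol.
Reaction (1): Zn→H2 ratio 1:1 ⇒ n(H2) = 3.5806 mol.
Reaction (2): H2→NH3 ratio 3:2 ⇒ n(NH3) = 2.3871 mol.
Reaction (3): NH3→(NH4)2SO4 ratio 2:1 ⇒ n((NH4)2SO4) = 1.1935 mol.
Mass of (NH4)2SO4 = 1.1935 × 132.144 = 157.72 g.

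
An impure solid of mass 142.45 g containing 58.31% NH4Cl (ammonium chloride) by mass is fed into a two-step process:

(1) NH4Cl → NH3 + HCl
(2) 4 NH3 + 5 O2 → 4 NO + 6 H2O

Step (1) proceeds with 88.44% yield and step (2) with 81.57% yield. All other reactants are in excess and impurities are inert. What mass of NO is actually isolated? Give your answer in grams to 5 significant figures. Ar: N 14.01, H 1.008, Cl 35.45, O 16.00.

33.617 g

Pure NH4Cl = 142.45 × 0.5831 = 83.0626 g.
M(NH4Cl) = 14.01 + 4(1.008) + 35.45 = 53.492 g/mol.
M(NO) = 14.01 + 16.00 = 30.01 g/mol.
n(NH4Cl) = 83.0626 / 53.492 = 1.55280 mol.
Step 1 (NH4Cl:NH3 = 1:1): theoretical n(NH3) = 1.55280 mol; at 88.44% yield, n(NH3) = 1.37330 mol.
Step 2 (NH3:NO = 4:4): theoretical n(NO) = 1.37330 mol, so theoretical mass = 1.37330 × 30.01 = 41.2127 g.
At 81.57% yield, actual mass of NO = 41.2127 × 0.8157 = 33.6172 g.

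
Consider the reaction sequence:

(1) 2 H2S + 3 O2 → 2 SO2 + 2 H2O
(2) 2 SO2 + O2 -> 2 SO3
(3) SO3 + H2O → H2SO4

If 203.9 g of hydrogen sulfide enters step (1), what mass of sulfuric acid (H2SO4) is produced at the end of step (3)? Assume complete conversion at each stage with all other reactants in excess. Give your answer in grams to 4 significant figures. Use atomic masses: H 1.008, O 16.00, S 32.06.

586.9 g

M(H2S) = 2(1.008) + 32.06 = 34.076 g/mol.
M(H2SO4) = 2(1.008) + 32.06 + 4(16.00) = 98.076 g/mol.
n(H2S) = 203.9 / 34.076 = 5.9837 mol.
Reaction (1): H2S→SO2 ratio 2:2 ⇒ n(SO2) = 5.9837 mol.
Reaction (2): SO2→SO3 ratio 2:2 ⇒ n(SO3) = 5.9837 mol.
Reaction (3): SO3→H2SO4 ratio 1:1 ⇒ n(H2SO4) = 5.9837 mol.
Mass of H2SO4 = 5.9837 × 98.076 = 586.86 g.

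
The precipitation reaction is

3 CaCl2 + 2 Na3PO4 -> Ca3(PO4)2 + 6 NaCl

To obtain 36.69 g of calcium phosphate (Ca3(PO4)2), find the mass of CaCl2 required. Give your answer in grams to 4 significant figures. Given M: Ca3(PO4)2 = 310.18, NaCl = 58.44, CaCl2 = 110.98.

39.38 g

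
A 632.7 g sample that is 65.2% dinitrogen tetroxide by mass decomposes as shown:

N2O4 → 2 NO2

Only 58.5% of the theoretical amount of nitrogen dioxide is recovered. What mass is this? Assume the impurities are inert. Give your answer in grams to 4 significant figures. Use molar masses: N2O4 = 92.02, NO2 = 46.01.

241.3 g

Pure N2O4 available = 632.7 g × 0.652 = 412.52 g.
n(N2O4) = 412.52 g / 92.02 g/mol = 4.4829 mol.
From the equation the N2O4:NO2 mole ratio is 1:2, so n(NO2) = 4.4829 × 2/1 = 8.9659 mol.
Mass of NO2 = 8.9659 mol × 46.01 g/mol = 412.52 g.
Actual mass collected = 412.52 g × 0.585 = 241.32 g.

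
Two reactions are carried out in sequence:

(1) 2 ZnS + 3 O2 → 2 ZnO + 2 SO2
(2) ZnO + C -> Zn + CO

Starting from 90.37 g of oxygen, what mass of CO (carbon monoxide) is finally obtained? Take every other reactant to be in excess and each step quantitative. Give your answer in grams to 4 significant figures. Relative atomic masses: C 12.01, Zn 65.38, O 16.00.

M(O2) = 2(16.00) = 32.00 g/mol.
M(CO) = 12.01 + 16.00 = 28.01 g/mol.
n(O2) = 90.370 / 32.00 = 2.8241 mol.
Step 1 gives a 3:2 ratio of O2 to ZnO, so n(ZnO) = 1.8827 mol.
In step 2 the ZnO:CO ratio is 1:1, so n(CO) = 1.8827 mol.
Mass of CO = 1.8827 × 28.01 = 52.735 g.

52.73 g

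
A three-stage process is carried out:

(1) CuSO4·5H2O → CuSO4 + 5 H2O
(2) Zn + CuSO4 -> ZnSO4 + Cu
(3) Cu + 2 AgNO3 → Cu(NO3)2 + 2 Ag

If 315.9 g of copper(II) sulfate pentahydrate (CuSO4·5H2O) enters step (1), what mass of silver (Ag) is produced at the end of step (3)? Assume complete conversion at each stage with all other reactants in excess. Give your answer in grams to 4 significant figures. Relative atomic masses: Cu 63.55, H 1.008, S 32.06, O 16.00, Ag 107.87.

272.9 g

M(CuSO4·5H2O) = 63.55 + 32.06 + 9(16.00) + 10(1.008) = 249.69 g/mol.
M(Ag) = 107.87 g/mol.
n(CuSO4·5H2O) = 315.9 / 249.69 = 1.2652 mol.
Reaction (1): CuSO4·5H2O→CuSO4 ratio 1:1 ⇒ n(CuSO4) = 1.2652 mol.
Reaction (2): CuSO4→Cu ratio 1:1 ⇒ n(Cu) = 1.2652 mol.
Reaction (3): Cu→Ag ratio 1:2 ⇒ n(Ag) = 2.5303 mol.
Mass of Ag = 2.5303 × 107.87 = 272.95 g.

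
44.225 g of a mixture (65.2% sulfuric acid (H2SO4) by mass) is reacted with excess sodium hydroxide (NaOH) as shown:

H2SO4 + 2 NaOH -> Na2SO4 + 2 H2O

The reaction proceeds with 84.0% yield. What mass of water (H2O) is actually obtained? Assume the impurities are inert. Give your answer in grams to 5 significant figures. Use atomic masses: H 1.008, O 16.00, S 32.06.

Pure H2SO4 available = 44.225 g × 0.652 = 28.8347 g.
M(H2SO4) = 2(1.008) + 32.06 + 4(16.00) = 98.076 g/mol.
M(H2O) = 2(1.008) + 16.00 = 18.016 g/mol.
n(H2SO4) = 28.8347 g / 98.076 g/mol = 0.294004 mol.
From the equation the H2SO4:H2O mole ratio is 1:2, so n(H2O) = 0.294004 × 2/1 = 0.588007 mol.
Mass of H2O = 0.588007 mol × 18.016 g/mol = 10.5935 g.
Actual mass collected = 10.5935 g × 0.840 = 8.89857 g.

8.8986 g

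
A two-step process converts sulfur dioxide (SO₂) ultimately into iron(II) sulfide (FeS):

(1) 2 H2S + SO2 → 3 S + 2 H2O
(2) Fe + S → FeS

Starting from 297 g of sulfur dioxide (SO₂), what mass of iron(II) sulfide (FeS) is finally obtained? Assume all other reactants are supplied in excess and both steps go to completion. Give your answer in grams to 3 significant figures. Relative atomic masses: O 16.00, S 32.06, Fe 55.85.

1220 g

M(SO2) = 32.06 + 2(16.00) = 64.06 g/mol.
M(FeS) = 55.85 + 32.06 = 87.91 g/mol.
n(SO2) = 297.0 / 64.06 = 4.636 mol.
Step 1 gives a 1:3 ratio of SO2 to S, so n(S) = 13.91 mol.
In step 2 the S:FeS ratio is 1:1, so n(FeS) = 13.91 mol.
Mass of FeS = 13.91 × 87.91 = 1223 g.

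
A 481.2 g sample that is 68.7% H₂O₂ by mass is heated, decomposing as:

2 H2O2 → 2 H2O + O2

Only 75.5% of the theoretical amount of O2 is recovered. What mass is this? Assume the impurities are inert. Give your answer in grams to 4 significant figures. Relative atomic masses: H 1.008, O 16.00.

117.4 g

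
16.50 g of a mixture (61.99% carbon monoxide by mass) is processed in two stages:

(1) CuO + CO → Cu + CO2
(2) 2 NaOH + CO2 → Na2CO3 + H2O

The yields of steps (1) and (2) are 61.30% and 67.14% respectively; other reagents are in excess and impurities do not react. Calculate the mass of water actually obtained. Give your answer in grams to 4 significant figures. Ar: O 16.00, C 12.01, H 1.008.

Pure CO = 16.50 × 0.6199 = 10.228 g.
M(CO) = 12.01 + 16.00 = 28.01 g/mol.
M(H2O) = 2(1.008) + 16.00 = 18.016 g/mol.
n(CO) = 10.228 / 28.01 = 0.36517 mol.
Step 1 (CO:CO2 = 1:1): theoretical n(CO2) = 0.36517 mol; at 61.30% yield, n(CO2) = 0.22385 mol.
Step 2 (CO2:H2O = 1:1): theoretical n(H2O) = 0.22385 mol, so theoretical mass = 0.22385 × 18.016 = 4.0328 g.
At 67.14% yield, actual mass of H2O = 4.0328 × 0.6714 = 2.7077 g.

2.708 g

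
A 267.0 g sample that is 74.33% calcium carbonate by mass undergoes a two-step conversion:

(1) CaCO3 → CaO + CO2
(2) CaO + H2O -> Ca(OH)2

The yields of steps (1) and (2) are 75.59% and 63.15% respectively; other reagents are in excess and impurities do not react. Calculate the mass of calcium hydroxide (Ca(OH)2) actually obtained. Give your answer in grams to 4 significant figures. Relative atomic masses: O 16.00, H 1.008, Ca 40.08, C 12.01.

Pure CaCO3 = 267.0 × 0.7433 = 198.46 g.
M(CaCO3) = 40.08 + 12.01 + 3(16.00) = 100.09 g/mol.
M(Ca(OH)2) = 40.08 + 2(16.00) + 2(1.008) = 74.096 g/mol.
n(CaCO3) = 198.46 / 100.09 = 1.9828 mol.
Step 1 (CaCO3:CaO = 1:1): theoretical n(CaO) = 1.9828 mol; at 75.59% yield, n(CaO) = 1.4988 mol.
Step 2 (CaO:Ca(OH)2 = 1:1): theoretical n(Ca(OH)2) = 1.4988 mol, so theoretical mass = 1.4988 × 74.096 = 111.06 g.
At 63.15% yield, actual mass of Ca(OH)2 = 111.06 × 0.6315 = 70.132 g.

70.13 g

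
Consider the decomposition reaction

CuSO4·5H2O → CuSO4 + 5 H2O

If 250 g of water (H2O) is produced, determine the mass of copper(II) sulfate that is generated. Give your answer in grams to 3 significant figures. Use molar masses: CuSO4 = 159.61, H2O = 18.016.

n(H2O) = 250.0 g / 18.016 g/mol = 13.88 mol.
From the equation the H2O:CuSO4 mole ratio is 5:1, so n(CuSO4) = 13.88 × 1/5 = 2.775 mol.
Mass of CuSO4 = 2.775 mol × 159.61 g/mol = 443.0 g.

443 g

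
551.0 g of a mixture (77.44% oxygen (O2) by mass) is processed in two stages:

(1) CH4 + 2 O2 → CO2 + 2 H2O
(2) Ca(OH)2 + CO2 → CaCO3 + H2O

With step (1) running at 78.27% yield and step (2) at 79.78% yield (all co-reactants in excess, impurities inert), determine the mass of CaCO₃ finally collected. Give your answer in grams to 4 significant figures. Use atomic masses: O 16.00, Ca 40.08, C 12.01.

416.7 g

Pure O2 = 551.0 × 0.7744 = 426.69 g.
M(O2) = 2(16.00) = 32.00 g/mol.
M(CaCO3) = 40.08 + 12.01 + 3(16.00) = 100.09 g/mol.
n(O2) = 426.69 / 32.00 = 13.334 mol.
Step 1 (O2:CO2 = 2:1): theoretical n(CO2) = 6.6671 mol; at 78.27% yield, n(CO2) = 5.2183 mol.
Step 2 (CO2:CaCO3 = 1:1): theoretical n(CaCO3) = 5.2183 mol, so theoretical mass = 5.2183 × 100.09 = 522.30 g.
At 79.78% yield, actual mass of CaCO3 = 522.30 × 0.7978 = 416.69 g.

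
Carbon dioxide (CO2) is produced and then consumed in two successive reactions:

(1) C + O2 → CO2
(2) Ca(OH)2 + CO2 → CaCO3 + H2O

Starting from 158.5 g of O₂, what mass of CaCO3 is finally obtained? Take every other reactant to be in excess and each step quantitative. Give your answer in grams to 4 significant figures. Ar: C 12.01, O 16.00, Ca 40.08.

M(O2) = 2(16.00) = 32.00 g/mol.
M(CaCO3) = 40.08 + 12.01 + 3(16.00) = 100.09 g/mol.
n(O2) = 158.50 / 32.00 = 4.9531 mol.
Step 1 gives a 1:1 ratio of O2 to CO2, so n(CO2) = 4.9531 mol.
In step 2 the CO2:CaCO3 ratio is 1:1, so n(CaCO3) = 4.9531 mol.
Mass of CaCO3 = 4.9531 × 100.09 = 495.76 g.

495.8 g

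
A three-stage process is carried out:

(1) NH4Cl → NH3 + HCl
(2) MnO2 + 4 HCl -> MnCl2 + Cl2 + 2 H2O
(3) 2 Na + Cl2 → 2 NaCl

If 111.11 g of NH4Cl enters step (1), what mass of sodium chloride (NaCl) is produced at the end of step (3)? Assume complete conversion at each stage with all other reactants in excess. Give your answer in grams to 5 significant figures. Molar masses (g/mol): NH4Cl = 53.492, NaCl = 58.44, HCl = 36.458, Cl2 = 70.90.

60.694 g

n(NH4Cl) = 111.11 / 53.492 = 2.07713 mol.
Reaction (1): NH4Cl→HCl ratio 1:1 ⇒ n(HCl) = 2.07713 mol.
Reaction (2): HCl→Cl2 ratio 4:1 ⇒ n(Cl2) = 0.519283 mol.
Reaction (3): Cl2→NaCl ratio 1:2 ⇒ n(NaCl) = 1.03857 mol.
Mass of NaCl = 1.03857 × 58.44 = 60.6938 g.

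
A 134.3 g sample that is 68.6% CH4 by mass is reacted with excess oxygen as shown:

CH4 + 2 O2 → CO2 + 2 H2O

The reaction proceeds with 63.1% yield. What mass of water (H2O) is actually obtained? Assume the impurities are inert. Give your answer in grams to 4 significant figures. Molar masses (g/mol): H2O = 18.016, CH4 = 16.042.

Pure CH4 available = 134.3 g × 0.686 = 92.130 g.
n(CH4) = 92.130 g / 16.042 g/mol = 5.7430 mol.
From the equation the CH4:H2O mole ratio is 1:2, so n(H2O) = 5.7430 × 2/1 = 11.486 mol.
Mass of H2O = 11.486 mol × 18.016 g/mol = 206.93 g.
Actual mass collected = 206.93 g × 0.631 = 130.57 g.

130.6 g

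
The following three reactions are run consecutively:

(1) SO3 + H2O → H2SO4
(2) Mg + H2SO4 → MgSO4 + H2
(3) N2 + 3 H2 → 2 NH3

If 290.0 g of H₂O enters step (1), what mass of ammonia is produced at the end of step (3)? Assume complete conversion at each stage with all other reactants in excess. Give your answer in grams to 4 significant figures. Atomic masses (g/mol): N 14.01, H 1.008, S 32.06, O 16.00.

182.8 g

M(H2O) = 2(1.008) + 16.00 = 18.016 g/mol.
M(NH3) = 14.01 + 3(1.008) = 17.034 g/mol.
n(H2O) = 290.0 / 18.016 = 16.097 mol.
Reaction (1): H2O→H2SO4 ratio 1:1 ⇒ n(H2SO4) = 16.097 mol.
Reaction (2): H2SO4→H2 ratio 1:1 ⇒ n(H2) = 16.097 mol.
Reaction (3): H2→NH3 ratio 3:2 ⇒ n(NH3) = 10.731 mol.
Mass of NH3 = 10.731 × 17.034 = 182.80 g.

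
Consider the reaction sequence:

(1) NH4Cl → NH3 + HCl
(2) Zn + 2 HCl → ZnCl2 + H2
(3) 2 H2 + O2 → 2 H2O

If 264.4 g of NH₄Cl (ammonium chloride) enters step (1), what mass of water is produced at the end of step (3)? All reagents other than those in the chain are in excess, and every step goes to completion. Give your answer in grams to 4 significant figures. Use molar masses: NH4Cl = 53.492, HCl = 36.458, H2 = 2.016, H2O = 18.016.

44.52 g

n(NH4Cl) = 264.4 / 53.492 = 4.9428 mol.
Reaction (1): NH4Cl→HCl ratio 1:1 ⇒ n(HCl) = 4.9428 mol.
Reaction (2): HCl→H2 ratio 2:1 ⇒ n(H2) = 2.4714 mol.
Reaction (3): H2→H2O ratio 2:2 ⇒ n(H2O) = 2.4714 mol.
Mass of H2O = 2.4714 × 18.016 = 44.525 g.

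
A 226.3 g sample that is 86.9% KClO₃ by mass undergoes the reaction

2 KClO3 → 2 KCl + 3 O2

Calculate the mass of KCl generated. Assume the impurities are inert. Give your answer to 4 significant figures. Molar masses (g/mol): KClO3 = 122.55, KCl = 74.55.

Mass of pure KClO3 = 226.3 g × 0.869 = 196.65 g.
n(KClO3) = 196.65 g / 122.55 g/mol = 1.6047 mol.
From the equation the KClO3:KCl mole ratio is 2:2, so n(KCl) = 1.6047 × 2/2 = 1.6047 mol.
Mass of KCl = 1.6047 mol × 74.55 g/mol = 119.63 g.

119.6 g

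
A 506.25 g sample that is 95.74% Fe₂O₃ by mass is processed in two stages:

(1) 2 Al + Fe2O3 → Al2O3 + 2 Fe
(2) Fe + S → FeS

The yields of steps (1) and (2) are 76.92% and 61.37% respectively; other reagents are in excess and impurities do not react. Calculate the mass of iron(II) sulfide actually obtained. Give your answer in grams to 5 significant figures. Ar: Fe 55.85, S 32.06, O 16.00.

Pure Fe2O3 = 506.25 × 0.9574 = 484.684 g.
M(Fe2O3) = 2(55.85) + 3(16.00) = 159.70 g/mol.
M(FeS) = 55.85 + 32.06 = 87.91 g/mol.
n(Fe2O3) = 484.684 / 159.70 = 3.03496 mol.
Step 1 (Fe2O3:Fe = 1:2): theoretical n(Fe) = 6.06993 mol; at 76.92% yield, n(Fe) = 4.66899 mol.
Step 2 (Fe:FeS = 1:1): theoretical n(FeS) = 4.66899 mol, so theoretical mass = 4.66899 × 87.91 = 410.451 g.
At 61.37% yield, actual mass of FeS = 410.451 × 0.6137 = 251.894 g.

251.89 g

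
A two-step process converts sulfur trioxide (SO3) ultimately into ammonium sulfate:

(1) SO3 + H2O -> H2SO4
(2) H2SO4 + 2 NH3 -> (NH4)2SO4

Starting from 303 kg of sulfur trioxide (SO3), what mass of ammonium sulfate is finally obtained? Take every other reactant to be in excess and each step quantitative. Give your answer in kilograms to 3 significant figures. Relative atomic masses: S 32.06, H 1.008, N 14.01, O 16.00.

M(SO3) = 32.06 + 3(16.00) = 80.06 g/mol.
M((NH4)2SO4) = 2(14.01) + 8(1.008) + 32.06 + 4(16.00) = 132.144 g/mol.
303 kg = 303000 g.
n(SO3) = 303000 / 80.06 = 3785 mol.
Step 1 gives a 1:1 ratio of SO3 to H2SO4, so n(H2SO4) = 3785 mol.
In step 2 the H2SO4:(NH4)2SO4 ratio is 1:1, so n((NH4)2SO4) = 3785 mol.
Mass of (NH4)2SO4 = 3785 × 132.144 = 500100 g = 500 kg.

500 kg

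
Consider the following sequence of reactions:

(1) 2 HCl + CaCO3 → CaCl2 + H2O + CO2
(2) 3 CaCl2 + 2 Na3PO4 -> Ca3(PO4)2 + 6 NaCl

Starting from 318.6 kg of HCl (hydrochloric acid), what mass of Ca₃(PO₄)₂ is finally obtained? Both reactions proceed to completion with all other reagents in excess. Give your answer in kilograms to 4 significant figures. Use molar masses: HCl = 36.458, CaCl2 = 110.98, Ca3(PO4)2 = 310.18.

318.6 kg = 318600 g.
n(HCl) = 318600 / 36.458 = 8738.8 mol.
Step 1 gives a 2:1 ratio of HCl to CaCl2, so n(CaCl2) = 4369.4 mol.
In step 2 the CaCl2:Ca3(PO4)2 ratio is 3:1, so n(Ca3(PO4)2) = 1456.5 mol.
Mass of Ca3(PO4)2 = 1456.5 × 310.18 = 451770 g = 451.8 kg.

451.8 kg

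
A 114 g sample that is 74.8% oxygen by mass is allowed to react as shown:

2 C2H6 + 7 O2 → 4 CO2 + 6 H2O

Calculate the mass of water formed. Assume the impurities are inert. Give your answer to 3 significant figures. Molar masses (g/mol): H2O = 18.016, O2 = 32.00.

Mass of pure O2 = 114 g × 0.748 = 85.27 g.
n(O2) = 85.27 g / 32.00 g/mol = 2.665 mol.
From the equation the O2:H2O mole ratio is 7:6, so n(H2O) = 2.665 × 6/7 = 2.284 mol.
Mass of H2O = 2.284 mol × 18.016 g/mol = 41.15 g.

41.1 g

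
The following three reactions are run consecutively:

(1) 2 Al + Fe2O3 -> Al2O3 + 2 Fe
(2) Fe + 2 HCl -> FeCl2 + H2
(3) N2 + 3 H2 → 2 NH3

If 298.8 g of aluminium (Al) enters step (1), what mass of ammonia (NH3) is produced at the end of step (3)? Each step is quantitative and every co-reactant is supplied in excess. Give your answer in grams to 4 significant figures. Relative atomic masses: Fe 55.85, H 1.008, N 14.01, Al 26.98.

125.8 g

M(Al) = 26.98 g/mol.
M(NH3) = 14.01 + 3(1.008) = 17.034 g/mol.
n(Al) = 298.8 / 26.98 = 11.075 mol.
Reaction (1): Al→Fe ratio 2:2 ⇒ n(Fe) = 11.075 mol.
Reaction (2): Fe→H2 ratio 1:1 ⇒ n(H2) = 11.075 mol.
Reaction (3): H2→NH3 ratio 3:2 ⇒ n(NH3) = 7.3832 mol.
Mass of NH3 = 7.3832 × 17.034 = 125.77 g.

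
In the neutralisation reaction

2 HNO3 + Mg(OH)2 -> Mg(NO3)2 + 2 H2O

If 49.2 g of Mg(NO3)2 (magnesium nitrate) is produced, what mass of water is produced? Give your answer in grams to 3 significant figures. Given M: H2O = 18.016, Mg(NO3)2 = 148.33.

12.0 g

n(Mg(NO3)2) = 49.20 g / 148.33 g/mol = 0.3317 mol.
From the equation the Mg(NO3)2:H2O mole ratio is 1:2, so n(H2O) = 0.3317 × 2/1 = 0.6634 mol.
Mass of H2O = 0.6634 mol × 18.016 g/mol = 11.95 g.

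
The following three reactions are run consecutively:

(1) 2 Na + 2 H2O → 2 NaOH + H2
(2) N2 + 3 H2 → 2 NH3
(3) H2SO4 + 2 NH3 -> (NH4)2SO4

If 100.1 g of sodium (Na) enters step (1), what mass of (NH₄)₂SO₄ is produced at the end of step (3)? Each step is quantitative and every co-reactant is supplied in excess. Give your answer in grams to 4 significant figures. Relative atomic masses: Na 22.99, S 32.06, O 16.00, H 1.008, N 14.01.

M(Na) = 22.99 g/mol.
M((NH4)2SO4) = 2(14.01) + 8(1.008) + 32.06 + 4(16.00) = 132.144 g/mol.
n(Na) = 100.1 / 22.99 = 4.3541 mol.
Reaction (1): Na→H2 ratio 2:1 ⇒ n(H2) = 2.1770 mol.
Reaction (2): H2→NH3 ratio 3:2 ⇒ n(NH3) = 1.4514 mol.
Reaction (3): NH3→(NH4)2SO4 ratio 2:1 ⇒ n((NH4)2SO4) = 0.72568 mol.
Mass of (NH4)2SO4 = 0.72568 × 132.144 = 95.894 g.

95.89 g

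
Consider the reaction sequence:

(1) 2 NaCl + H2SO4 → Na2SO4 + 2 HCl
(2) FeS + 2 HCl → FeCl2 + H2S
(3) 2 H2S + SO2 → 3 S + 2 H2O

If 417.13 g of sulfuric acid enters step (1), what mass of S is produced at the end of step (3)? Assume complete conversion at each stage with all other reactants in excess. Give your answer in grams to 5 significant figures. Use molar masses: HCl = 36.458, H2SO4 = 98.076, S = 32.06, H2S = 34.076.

n(H2SO4) = 417.13 / 98.076 = 4.25313 mol.
Reaction (1): H2SO4→HCl ratio 1:2 ⇒ n(HCl) = 8.50626 mol.
Reaction (2): HCl→H2S ratio 2:1 ⇒ n(H2S) = 4.25313 mol.
Reaction (3): H2S→S ratio 2:3 ⇒ n(S) = 6.37970 mol.
Mass of S = 6.37970 × 32.06 = 204.533 g.

204.53 g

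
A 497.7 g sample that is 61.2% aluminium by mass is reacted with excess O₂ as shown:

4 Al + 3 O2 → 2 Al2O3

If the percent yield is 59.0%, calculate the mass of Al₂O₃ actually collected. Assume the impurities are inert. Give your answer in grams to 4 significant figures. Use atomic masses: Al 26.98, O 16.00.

Pure Al available = 497.7 g × 0.612 = 304.59 g.
M(Al) = 26.98 g/mol.
M(Al2O3) = 2(26.98) + 3(16.00) = 101.96 g/mol.
n(Al) = 304.59 g / 26.98 g/mol = 11.290 mol.
From the equation the Al:Al2O3 mole ratio is 4:2, so n(Al2O3) = 11.290 × 2/4 = 5.6448 mol.
Mass of Al2O3 = 5.6448 mol × 101.96 g/mol = 575.54 g.
Actual mass collected = 575.54 g × 0.590 = 339.57 g.

339.6 g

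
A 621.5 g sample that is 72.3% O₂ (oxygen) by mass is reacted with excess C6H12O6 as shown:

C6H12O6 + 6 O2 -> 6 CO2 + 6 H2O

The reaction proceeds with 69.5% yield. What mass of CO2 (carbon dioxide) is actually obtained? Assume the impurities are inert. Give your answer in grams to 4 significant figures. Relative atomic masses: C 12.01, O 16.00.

429.5 g

Pure O2 available = 621.5 g × 0.723 = 449.34 g.
M(O2) = 2(16.00) = 32.00 g/mol.
M(CO2) = 12.01 + 2(16.00) = 44.01 g/mol.
n(O2) = 449.34 g / 32.00 g/mol = 14.042 mol.
From the equation the O2:CO2 mole ratio is 6:6, so n(CO2) = 14.042 × 6/6 = 14.042 mol.
Mass of CO2 = 14.042 mol × 44.01 g/mol = 617.99 g.
Actual mass collected = 617.99 g × 0.695 = 429.50 g.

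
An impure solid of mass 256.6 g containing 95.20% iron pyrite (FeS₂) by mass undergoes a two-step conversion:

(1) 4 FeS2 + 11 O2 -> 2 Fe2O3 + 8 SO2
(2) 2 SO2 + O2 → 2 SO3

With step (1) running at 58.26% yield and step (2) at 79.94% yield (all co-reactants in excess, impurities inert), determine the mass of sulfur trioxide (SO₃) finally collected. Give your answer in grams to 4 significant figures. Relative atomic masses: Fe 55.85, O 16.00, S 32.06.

Pure FeS2 = 256.6 × 0.9520 = 244.28 g.
M(FeS2) = 55.85 + 2(32.06) = 119.97 g/mol.
M(SO3) = 32.06 + 3(16.00) = 80.06 g/mol.
n(FeS2) = 244.28 / 119.97 = 2.0362 mol.
Step 1 (FeS2:SO2 = 4:8): theoretical n(SO2) = 4.0724 mol; at 58.26% yield, n(SO2) = 2.3726 mol.
Step 2 (SO2:SO3 = 2:2): theoretical n(SO3) = 2.3726 mol, so theoretical mass = 2.3726 × 80.06 = 189.95 g.
At 79.94% yield, actual mass of SO3 = 189.95 × 0.7994 = 151.85 g.

151.8 g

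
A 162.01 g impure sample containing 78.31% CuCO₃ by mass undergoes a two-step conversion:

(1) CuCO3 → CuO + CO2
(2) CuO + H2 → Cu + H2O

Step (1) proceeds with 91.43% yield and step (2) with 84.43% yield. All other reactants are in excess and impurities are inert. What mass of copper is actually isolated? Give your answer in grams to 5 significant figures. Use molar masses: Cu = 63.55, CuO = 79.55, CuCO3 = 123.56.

Pure CuCO3 = 162.01 × 0.7831 = 126.870 g.
n(CuCO3) = 126.870 / 123.56 = 1.02679 mol.
Step 1 (CuCO3:CuO = 1:1): theoretical n(CuO) = 1.02679 mol; at 91.43% yield, n(CuO) = 0.938793 mol.
Step 2 (CuO:Cu = 1:1): theoretical n(Cu) = 0.938793 mol, so theoretical mass = 0.938793 × 63.55 = 59.6603 g.
At 84.43% yield, actual mass of Cu = 59.6603 × 0.8443 = 50.3712 g.

50.371 g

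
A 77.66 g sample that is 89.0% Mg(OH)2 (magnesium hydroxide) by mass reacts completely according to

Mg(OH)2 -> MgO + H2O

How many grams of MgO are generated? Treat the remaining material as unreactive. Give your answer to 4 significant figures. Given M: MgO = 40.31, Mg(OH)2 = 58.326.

Mass of pure Mg(OH)2 = 77.66 g × 0.890 = 69.117 g.
n(Mg(OH)2) = 69.117 g / 58.326 g/mol = 1.1850 mol.
From the equation the Mg(OH)2:MgO mole ratio is 1:1, so n(MgO) = 1.1850 × 1/1 = 1.1850 mol.
Mass of MgO = 1.1850 mol × 40.31 g/mol = 47.768 g.

47.77 g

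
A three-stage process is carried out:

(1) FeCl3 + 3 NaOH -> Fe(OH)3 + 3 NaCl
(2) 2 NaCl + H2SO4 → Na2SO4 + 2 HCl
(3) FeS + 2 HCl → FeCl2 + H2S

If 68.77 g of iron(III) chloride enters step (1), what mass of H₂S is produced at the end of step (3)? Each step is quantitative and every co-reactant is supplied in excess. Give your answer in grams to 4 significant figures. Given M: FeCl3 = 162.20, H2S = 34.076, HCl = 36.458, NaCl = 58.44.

21.67 g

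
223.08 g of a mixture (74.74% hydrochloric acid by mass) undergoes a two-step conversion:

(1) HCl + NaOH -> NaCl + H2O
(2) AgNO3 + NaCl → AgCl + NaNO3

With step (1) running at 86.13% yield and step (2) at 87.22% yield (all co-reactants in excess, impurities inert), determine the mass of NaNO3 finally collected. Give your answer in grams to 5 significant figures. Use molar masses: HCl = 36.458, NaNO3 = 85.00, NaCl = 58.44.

Pure HCl = 223.08 × 0.7474 = 166.730 g.
n(HCl) = 166.730 / 36.458 = 4.57321 mol.
Step 1 (HCl:NaCl = 1:1): theoretical n(NaCl) = 4.57321 mol; at 86.13% yield, n(NaCl) = 3.93890 mol.
Step 2 (NaCl:NaNO3 = 1:1): theoretical n(NaNO3) = 3.93890 mol, so theoretical mass = 3.93890 × 85.00 = 334.807 g.
At 87.22% yield, actual mass of NaNO3 = 334.807 × 0.8722 = 292.018 g.

292.02 g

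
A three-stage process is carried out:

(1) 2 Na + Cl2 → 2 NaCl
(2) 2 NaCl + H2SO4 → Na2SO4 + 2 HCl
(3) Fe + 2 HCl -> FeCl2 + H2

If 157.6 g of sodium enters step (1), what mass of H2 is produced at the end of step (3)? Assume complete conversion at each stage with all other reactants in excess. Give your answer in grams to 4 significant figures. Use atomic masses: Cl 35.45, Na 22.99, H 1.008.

6.910 g

M(Na) = 22.99 g/mol.
M(H2) = 2(1.008) = 2.016 g/mol.
n(Na) = 157.6 / 22.99 = 6.8552 mol.
Reaction (1): Na→NaCl ratio 2:2 ⇒ n(NaCl) = 6.8552 mol.
Reaction (2): NaCl→HCl ratio 2:2 ⇒ n(HCl) = 6.8552 mol.
Reaction (3): HCl→H2 ratio 2:1 ⇒ n(H2) = 3.4276 mol.
Mass of H2 = 3.4276 × 2.016 = 6.9100 g.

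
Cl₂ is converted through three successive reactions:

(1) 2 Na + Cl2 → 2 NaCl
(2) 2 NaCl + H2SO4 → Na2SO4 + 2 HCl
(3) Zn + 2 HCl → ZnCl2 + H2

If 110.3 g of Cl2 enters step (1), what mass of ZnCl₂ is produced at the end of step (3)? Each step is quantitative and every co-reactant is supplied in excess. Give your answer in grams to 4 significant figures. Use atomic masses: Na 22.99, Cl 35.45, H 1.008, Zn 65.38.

M(Cl2) = 2(35.45) = 70.90 g/mol.
M(ZnCl2) = 65.38 + 2(35.45) = 136.28 g/mol.
n(Cl2) = 110.3 / 70.90 = 1.5557 mol.
Reaction (1): Cl2→NaCl ratio 1:2 ⇒ n(NaCl) = 3.1114 mol.
Reaction (2): NaCl→HCl ratio 2:2 ⇒ n(HCl) = 3.1114 mol.
Reaction (3): HCl→ZnCl2 ratio 2:1 ⇒ n(ZnCl2) = 1.5557 mol.
Mass of ZnCl2 = 1.5557 × 136.28 = 212.01 g.

212.0 g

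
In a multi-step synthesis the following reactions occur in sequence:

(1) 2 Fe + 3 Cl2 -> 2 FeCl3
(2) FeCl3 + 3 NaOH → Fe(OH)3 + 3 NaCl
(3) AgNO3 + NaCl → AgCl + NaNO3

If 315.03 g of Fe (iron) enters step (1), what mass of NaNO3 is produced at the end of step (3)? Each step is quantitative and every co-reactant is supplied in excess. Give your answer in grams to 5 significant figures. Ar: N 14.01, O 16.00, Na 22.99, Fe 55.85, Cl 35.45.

1438.4 g

M(Fe) = 55.85 g/mol.
M(NaNO3) = 22.99 + 14.01 + 3(16.00) = 85.00 g/mol.
n(Fe) = 315.03 / 55.85 = 5.64064 mol.
Reaction (1): Fe→FeCl3 ratio 2:2 ⇒ n(FeCl3) = 5.64064 mol.
Reaction (2): FeCl3→NaCl ratio 1:3 ⇒ n(NaCl) = 16.9219 mol.
Reaction (3): NaCl→NaNO3 ratio 1:1 ⇒ n(NaNO3) = 16.9219 mol.
Mass of NaNO3 = 16.9219 × 85.00 = 1438.36 g.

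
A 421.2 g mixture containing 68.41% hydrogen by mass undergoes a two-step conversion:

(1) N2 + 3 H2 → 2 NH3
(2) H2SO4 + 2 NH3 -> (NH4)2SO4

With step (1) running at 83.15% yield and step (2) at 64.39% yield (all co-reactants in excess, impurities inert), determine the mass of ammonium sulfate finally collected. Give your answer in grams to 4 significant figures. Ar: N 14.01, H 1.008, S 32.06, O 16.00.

3371 g

Pure H2 = 421.2 × 0.6841 = 288.14 g.
M(H2) = 2(1.008) = 2.016 g/mol.
M((NH4)2SO4) = 2(14.01) + 8(1.008) + 32.06 + 4(16.00) = 132.144 g/mol.
n(H2) = 288.14 / 2.016 = 142.93 mol.
Step 1 (H2:NH3 = 3:2): theoretical n(NH3) = 95.285 mol; at 83.15% yield, n(NH3) = 79.230 mol.
Step 2 (NH3:(NH4)2SO4 = 2:1): theoretical n((NH4)2SO4) = 39.615 mol, so theoretical mass = 39.615 × 132.144 = 5234.9 g.
At 64.39% yield, actual mass of (NH4)2SO4 = 5234.9 × 0.6439 = 3370.7 g.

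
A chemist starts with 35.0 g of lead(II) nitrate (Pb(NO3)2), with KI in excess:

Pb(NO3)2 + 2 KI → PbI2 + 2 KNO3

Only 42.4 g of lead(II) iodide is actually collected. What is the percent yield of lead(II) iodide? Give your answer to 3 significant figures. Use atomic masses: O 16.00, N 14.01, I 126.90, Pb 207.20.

87.0 %

M(Pb(NO3)2) = 207.20 + 2(14.01) + 6(16.00) = 331.22 g/mol.
M(PbI2) = 207.20 + 2(126.90) = 461.00 g/mol.
n(Pb(NO3)2) = 35.00 g / 331.22 g/mol = 0.1057 mol.
From the equation the Pb(NO3)2:PbI2 mole ratio is 1:1, so n(PbI2) = 0.1057 × 1/1 = 0.1057 mol.
Mass of PbI2 = 0.1057 mol × 461.00 g/mol = 48.71 g.
This is the theoretical yield. Percent yield = 42.4 g / 48.71 g × 100% = 87.04%.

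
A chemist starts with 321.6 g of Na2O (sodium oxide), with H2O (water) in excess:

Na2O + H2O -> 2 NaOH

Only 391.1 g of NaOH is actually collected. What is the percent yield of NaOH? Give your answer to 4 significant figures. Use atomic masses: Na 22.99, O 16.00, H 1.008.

94.22 %

M(Na2O) = 2(22.99) + 16.00 = 61.98 g/mol.
M(NaOH) = 22.99 + 16.00 + 1.008 = 39.998 g/mol.
n(Na2O) = 321.60 g / 61.98 g/mol = 5.1888 mol.
From the equation the Na2O:NaOH mole ratio is 1:2, so n(NaOH) = 5.1888 × 2/1 = 10.378 mol.
Mass of NaOH = 10.378 mol × 39.998 g/mol = 415.08 g.
This is the theoretical yield. Percent yield = 391.1 g / 415.08 g × 100% = 94.223%.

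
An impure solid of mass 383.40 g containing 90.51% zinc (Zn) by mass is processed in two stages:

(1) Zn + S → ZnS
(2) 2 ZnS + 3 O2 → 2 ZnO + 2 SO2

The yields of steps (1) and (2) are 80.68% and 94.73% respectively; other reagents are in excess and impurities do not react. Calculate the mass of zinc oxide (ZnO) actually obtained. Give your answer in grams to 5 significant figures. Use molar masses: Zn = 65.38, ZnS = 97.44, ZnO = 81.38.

Pure Zn = 383.40 × 0.9051 = 347.015 g.
n(Zn) = 347.015 / 65.38 = 5.30767 mol.
Step 1 (Zn:ZnS = 1:1): theoretical n(ZnS) = 5.30767 mol; at 80.68% yield, n(ZnS) = 4.28223 mol.
Step 2 (ZnS:ZnO = 2:2): theoretical n(ZnO) = 4.28223 mol, so theoretical mass = 4.28223 × 81.38 = 348.488 g.
At 94.73% yield, actual mass of ZnO = 348.488 × 0.9473 = 330.122 g.

330.12 g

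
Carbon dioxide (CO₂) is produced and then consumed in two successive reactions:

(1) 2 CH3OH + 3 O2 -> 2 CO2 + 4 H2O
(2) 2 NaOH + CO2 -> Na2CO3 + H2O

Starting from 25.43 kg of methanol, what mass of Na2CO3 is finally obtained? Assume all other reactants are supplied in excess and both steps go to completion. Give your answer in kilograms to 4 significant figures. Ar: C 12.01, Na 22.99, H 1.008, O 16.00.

84.12 kg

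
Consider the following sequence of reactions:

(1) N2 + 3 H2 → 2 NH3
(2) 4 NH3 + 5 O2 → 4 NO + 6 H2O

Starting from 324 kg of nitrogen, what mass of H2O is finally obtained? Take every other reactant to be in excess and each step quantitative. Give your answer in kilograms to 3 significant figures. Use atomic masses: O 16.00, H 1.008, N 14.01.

M(N2) = 2(14.01) = 28.02 g/mol.
M(H2O) = 2(1.008) + 16.00 = 18.016 g/mol.
324 kg = 324000 g.
n(N2) = 324000 / 28.02 = 11560 mol.
Step 1 gives a 1:2 ratio of N2 to NH3, so n(NH3) = 23130 mol.
In step 2 the NH3:H2O ratio is 4:6, so n(H2O) = 34690 mol.
Mass of H2O = 34690 × 18.016 = 625000 g = 625 kg.

625 kg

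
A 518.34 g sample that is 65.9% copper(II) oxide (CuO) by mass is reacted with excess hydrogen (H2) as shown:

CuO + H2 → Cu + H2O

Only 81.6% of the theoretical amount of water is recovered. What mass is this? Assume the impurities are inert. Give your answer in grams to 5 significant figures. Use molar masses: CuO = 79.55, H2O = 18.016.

Pure CuO available = 518.34 g × 0.659 = 341.586 g.
n(CuO) = 341.586 g / 79.55 g/mol = 4.29398 mol.
From the equation the CuO:H2O mole ratio is 1:1, so n(H2O) = 4.29398 × 1/1 = 4.29398 mol.
Mass of H2O = 4.29398 mol × 18.016 g/mol = 77.3603 g.
Actual mass collected = 77.3603 g × 0.816 = 63.1260 g.

63.126 g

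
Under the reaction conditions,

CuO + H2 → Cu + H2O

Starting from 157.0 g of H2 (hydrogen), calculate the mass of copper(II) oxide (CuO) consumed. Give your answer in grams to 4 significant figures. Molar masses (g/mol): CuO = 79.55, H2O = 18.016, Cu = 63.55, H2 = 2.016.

6195 g

n(H2) = 157.00 g / 2.016 g/mol = 77.877 mol.
From the equation the H2:CuO mole ratio is 1:1, so n(CuO) = 77.877 × 1/1 = 77.877 mol.
Mass of CuO = 77.877 mol × 79.55 g/mol = 6195.1 g.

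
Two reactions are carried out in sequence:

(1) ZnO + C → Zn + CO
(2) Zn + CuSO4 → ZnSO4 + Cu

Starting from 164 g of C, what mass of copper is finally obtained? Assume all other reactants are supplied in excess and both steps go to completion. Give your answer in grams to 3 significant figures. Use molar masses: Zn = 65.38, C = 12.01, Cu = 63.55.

868 g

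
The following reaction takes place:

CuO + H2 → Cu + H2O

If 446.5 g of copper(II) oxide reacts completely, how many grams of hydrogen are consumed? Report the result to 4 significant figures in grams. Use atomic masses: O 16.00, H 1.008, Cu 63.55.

11.32 g

M(CuO) = 63.55 + 16.00 = 79.55 g/mol.
M(H2) = 2(1.008) = 2.016 g/mol.
n(CuO) = 446.50 g / 79.55 g/mol = 5.6128 mol.
From the equation the CuO:H2 mole ratio is 1:1, so n(H2) = 5.6128 × 1/1 = 5.6128 mol.
Mass of H2 = 5.6128 mol × 2.016 g/mol = 11.315 g.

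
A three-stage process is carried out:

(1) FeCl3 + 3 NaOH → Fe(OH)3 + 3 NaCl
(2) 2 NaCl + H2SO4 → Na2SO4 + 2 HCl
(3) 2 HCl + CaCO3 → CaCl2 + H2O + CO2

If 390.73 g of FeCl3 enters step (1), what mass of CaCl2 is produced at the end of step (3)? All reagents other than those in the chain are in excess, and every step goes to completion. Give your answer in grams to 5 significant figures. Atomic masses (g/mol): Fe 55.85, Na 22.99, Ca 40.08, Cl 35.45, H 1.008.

M(FeCl3) = 55.85 + 3(35.45) = 162.20 g/mol.
M(CaCl2) = 40.08 + 2(35.45) = 110.98 g/mol.
n(FeCl3) = 390.73 / 162.20 = 2.40894 mol.
Reaction (1): FeCl3→NaCl ratio 1:3 ⇒ n(NaCl) = 7.22682 mol.
Reaction (2): NaCl→HCl ratio 2:2 ⇒ n(HCl) = 7.22682 mol.
Reaction (3): HCl→CaCl2 ratio 2:1 ⇒ n(CaCl2) = 3.61341 mol.
Mass of CaCl2 = 3.61341 × 110.98 = 401.016 g.

401.02 g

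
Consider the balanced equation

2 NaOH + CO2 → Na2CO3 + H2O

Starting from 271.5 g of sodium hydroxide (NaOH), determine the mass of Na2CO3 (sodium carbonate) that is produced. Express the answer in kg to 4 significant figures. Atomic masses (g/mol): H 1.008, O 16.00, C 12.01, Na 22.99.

M(NaOH) = 22.99 + 16.00 + 1.008 = 39.998 g/mol.
M(Na2CO3) = 2(22.99) + 12.01 + 3(16.00) = 105.99 g/mol.
n(NaOH) = 271.50 g / 39.998 g/mol = 6.7878 mol.
From the equation the NaOH:Na2CO3 mole ratio is 2:1, so n(Na2CO3) = 6.7878 × 1/2 = 3.3939 mol.
Mass of Na2CO3 = 3.3939 mol × 105.99 g/mol = 359.72 g.
Converting to kg: 359.72 g = 0.3597 kg.

0.3597 kg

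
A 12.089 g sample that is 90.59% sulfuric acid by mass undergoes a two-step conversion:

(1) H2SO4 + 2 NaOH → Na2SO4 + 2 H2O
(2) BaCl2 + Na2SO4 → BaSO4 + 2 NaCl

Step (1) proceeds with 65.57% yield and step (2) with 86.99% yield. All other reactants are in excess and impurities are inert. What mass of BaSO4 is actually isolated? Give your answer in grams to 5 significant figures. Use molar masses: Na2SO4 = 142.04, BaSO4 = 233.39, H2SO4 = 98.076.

14.865 g

Pure H2SO4 = 12.089 × 0.9059 = 10.9514 g.
n(H2SO4) = 10.9514 / 98.076 = 0.111663 mol.
Step 1 (H2SO4:Na2SO4 = 1:1): theoretical n(Na2SO4) = 0.111663 mol; at 65.57% yield, n(Na2SO4) = 0.0732172 mol.
Step 2 (Na2SO4:BaSO4 = 1:1): theoretical n(BaSO4) = 0.0732172 mol, so theoretical mass = 0.0732172 × 233.39 = 17.0882 g.
At 86.99% yield, actual mass of BaSO4 = 17.0882 × 0.8699 = 14.8650 g.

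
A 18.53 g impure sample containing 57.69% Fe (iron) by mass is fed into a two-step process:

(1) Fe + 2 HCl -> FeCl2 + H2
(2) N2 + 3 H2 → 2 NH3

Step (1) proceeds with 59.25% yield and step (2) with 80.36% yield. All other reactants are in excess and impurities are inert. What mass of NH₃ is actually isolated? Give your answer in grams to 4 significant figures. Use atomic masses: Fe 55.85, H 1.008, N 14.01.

Pure Fe = 18.53 × 0.5769 = 10.690 g.
M(Fe) = 55.85 g/mol.
M(NH3) = 14.01 + 3(1.008) = 17.034 g/mol.
n(Fe) = 10.690 / 55.85 = 0.19140 mol.
Step 1 (Fe:H2 = 1:1): theoretical n(H2) = 0.19140 mol; at 59.25% yield, n(H2) = 0.11341 mol.
Step 2 (H2:NH3 = 3:2): theoretical n(NH3) = 0.075605 mol, so theoretical mass = 0.075605 × 17.034 = 1.2879 g.
At 80.36% yield, actual mass of NH3 = 1.2879 × 0.8036 = 1.0349 g.

1.035 g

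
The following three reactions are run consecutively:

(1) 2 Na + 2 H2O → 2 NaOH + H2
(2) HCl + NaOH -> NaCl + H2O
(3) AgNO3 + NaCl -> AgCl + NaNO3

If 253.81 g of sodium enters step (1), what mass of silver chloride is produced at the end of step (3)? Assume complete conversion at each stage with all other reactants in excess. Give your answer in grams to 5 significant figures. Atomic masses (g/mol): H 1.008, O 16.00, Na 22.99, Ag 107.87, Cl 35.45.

M(Na) = 22.99 g/mol.
M(AgCl) = 107.87 + 35.45 = 143.32 g/mol.
n(Na) = 253.81 / 22.99 = 11.0400 mol.
Reaction (1): Na→NaOH ratio 2:2 ⇒ n(NaOH) = 11.0400 mol.
Reaction (2): NaOH→NaCl ratio 1:1 ⇒ n(NaCl) = 11.0400 mol.
Reaction (3): NaCl→AgCl ratio 1:1 ⇒ n(AgCl) = 11.0400 mol.
Mass of AgCl = 11.0400 × 143.32 = 1582.26 g.

1582.3 g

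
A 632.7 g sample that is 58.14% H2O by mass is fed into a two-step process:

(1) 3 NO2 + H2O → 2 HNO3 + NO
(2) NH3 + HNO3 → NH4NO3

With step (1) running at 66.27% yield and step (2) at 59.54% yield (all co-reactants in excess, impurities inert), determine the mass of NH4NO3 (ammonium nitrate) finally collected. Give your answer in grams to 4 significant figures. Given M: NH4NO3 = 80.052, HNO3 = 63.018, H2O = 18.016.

Pure H2O = 632.7 × 0.5814 = 367.85 g.
n(H2O) = 367.85 / 18.016 = 20.418 mol.
Step 1 (H2O:HNO3 = 1:2): theoretical n(HNO3) = 40.836 mol; at 66.27% yield, n(HNO3) = 27.062 mol.
Step 2 (HNO3:NH4NO3 = 1:1): theoretical n(NH4NO3) = 27.062 mol, so theoretical mass = 27.062 × 80.052 = 2166.4 g.
At 59.54% yield, actual mass of NH4NO3 = 2166.4 × 0.5954 = 1289.9 g.

1290 g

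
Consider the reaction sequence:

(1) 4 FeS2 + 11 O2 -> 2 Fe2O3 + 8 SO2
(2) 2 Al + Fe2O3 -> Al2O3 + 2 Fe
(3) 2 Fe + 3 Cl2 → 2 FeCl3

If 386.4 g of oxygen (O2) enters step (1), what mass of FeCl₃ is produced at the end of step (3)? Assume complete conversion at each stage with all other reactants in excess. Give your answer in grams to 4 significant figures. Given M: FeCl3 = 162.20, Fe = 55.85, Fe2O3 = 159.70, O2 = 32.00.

712.2 g

n(O2) = 386.4 / 32.00 = 12.075 mol.
Reaction (1): O2→Fe2O3 ratio 11:2 ⇒ n(Fe2O3) = 2.1955 mol.
Reaction (2): Fe2O3→Fe ratio 1:2 ⇒ n(Fe) = 4.3909 mol.
Reaction (3): Fe→FeCl3 ratio 2:2 ⇒ n(FeCl3) = 4.3909 mol.
Mass of FeCl3 = 4.3909 × 162.20 = 712.21 g.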